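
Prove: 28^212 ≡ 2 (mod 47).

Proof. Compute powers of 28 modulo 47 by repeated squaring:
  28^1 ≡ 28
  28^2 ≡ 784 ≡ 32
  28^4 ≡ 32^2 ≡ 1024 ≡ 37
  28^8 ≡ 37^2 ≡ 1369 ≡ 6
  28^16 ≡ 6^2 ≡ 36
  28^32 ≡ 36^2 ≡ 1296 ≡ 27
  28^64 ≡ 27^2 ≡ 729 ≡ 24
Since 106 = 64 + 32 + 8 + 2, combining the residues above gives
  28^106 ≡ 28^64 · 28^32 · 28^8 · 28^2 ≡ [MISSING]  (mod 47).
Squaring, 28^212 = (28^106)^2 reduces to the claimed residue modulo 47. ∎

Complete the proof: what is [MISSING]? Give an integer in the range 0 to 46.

28^64 · 28^32 · 28^8 · 28^2 ≡ 24 · 27 · 6 · 32 = 124416.
124416 mod 47 = 7, so 28^106 ≡ 7 (mod 47).

7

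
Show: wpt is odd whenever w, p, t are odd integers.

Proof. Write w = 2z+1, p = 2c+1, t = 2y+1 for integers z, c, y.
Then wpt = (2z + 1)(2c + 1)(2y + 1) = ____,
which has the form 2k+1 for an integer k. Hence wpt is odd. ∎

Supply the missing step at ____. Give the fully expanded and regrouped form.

2(4cyz + 2cy + 2cz + c + 2yz + y + z) + 1

Expanding: (2z + 1)(2c + 1)(2y + 1) = 8cyz + 4cy + 4cz + 2c + 4yz + 2y + 2z + 1.
Every term except the constant is even, so this is 2(4cyz + 2cy + 2cz + c + 2yz + y + z) + 1,
and 4cyz + 2cy + 2cz + c + 2yz + y + z ∈ ℤ gives the required form.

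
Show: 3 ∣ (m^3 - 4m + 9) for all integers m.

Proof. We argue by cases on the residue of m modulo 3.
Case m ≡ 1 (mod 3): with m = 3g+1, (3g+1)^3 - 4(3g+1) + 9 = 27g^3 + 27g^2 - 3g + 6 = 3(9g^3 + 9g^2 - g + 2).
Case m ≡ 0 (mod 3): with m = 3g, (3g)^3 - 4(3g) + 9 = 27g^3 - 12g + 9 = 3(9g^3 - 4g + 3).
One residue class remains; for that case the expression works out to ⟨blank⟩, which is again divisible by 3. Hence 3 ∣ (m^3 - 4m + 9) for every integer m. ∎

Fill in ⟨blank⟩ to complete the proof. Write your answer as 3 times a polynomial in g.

Only m ≡ 2 (mod 3) is unaccounted for. Put m = 3g+2:
(3g+2)^3 - 4(3g+2) + 9 expands to 27g^3 + 54g^2 + 24g + 9,
and factoring out 3 leaves 3(9g^3 + 18g^2 + 8g + 3).

3(9g^3 + 18g^2 + 8g + 3)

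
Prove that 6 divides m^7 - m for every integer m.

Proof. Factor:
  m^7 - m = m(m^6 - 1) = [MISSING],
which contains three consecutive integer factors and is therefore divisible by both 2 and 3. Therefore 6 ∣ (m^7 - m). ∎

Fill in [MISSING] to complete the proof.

m^6 - 1 = (m^2 - 1)(m^4 + m^2 + 1), and m^2 - 1 = (m-1)(m+1).
So m(m^6 - 1) = (m - 1)m(m + 1)(m^4 + m^2 + 1).

(m - 1)m(m + 1)(m^4 + m^2 + 1)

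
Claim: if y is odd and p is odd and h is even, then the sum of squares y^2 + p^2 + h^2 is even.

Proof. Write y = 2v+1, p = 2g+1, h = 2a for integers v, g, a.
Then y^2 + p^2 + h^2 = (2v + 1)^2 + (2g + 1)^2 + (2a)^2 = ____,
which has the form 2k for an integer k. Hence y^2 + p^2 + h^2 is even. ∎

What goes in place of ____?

2(2a^2 + 2g^2 + 2g + 2v^2 + 2v + 1)

(2v + 1)^2 + (2g + 1)^2 + (2a)^2 = 4a^2 + 4g^2 + 4g + 4v^2 + 4v + 2
= 2(2a^2 + 2g^2 + 2g + 2v^2 + 2v + 1).
Since 2a^2 + 2g^2 + 2g + 2v^2 + 2v + 1 is an integer, the sum of squares is of the form 2k for an integer k.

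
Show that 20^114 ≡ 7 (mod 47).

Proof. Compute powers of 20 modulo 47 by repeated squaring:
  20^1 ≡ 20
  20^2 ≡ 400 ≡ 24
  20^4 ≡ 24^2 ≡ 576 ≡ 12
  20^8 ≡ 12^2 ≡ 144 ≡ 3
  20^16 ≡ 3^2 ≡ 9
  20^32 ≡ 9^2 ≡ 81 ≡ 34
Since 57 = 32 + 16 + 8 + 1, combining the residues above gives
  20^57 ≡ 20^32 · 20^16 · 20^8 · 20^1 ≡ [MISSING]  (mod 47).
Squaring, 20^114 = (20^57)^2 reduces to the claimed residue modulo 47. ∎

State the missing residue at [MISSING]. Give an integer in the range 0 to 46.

30

20^32 · 20^16 · 20^8 · 20^1 ≡ 34 · 9 · 3 · 20 = 18360.
18360 mod 47 = 30, so 20^57 ≡ 30 (mod 47).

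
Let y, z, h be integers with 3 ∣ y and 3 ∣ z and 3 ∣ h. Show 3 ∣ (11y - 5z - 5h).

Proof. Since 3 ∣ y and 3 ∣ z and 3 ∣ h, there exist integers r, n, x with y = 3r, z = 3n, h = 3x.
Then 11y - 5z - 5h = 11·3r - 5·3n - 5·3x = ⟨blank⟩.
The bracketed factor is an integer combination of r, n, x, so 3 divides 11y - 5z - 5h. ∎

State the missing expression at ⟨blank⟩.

3(-5n + 11r - 5x)

Pull the common 3 out of every term: 11·3r - 5·3n - 5·3x = 3(-5n + 11r - 5x).
-5n + 11r - 5x is an integer, which exhibits the divisibility.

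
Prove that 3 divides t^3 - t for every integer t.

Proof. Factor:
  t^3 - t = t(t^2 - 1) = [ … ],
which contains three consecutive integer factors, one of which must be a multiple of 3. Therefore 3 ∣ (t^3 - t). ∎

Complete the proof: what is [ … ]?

(t - 1)t(t + 1)

t(t^2 - 1) = t(t - 1)(t + 1) = (t - 1)t(t + 1).
These three factors are consecutive integers, so their product is divisible by 3.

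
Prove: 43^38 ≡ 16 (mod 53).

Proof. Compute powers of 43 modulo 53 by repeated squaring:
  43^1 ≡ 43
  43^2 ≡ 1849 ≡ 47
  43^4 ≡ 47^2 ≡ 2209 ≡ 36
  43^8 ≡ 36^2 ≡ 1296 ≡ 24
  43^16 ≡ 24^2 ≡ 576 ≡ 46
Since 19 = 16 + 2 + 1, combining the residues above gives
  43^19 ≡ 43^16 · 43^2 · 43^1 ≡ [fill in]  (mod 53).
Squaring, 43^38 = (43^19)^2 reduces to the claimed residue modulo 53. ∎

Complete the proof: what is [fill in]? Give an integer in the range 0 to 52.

43^16 · 43^2 · 43^1 ≡ 46 · 47 · 43 = 92966.
92966 mod 53 = 4, so 43^19 ≡ 4 (mod 53).

4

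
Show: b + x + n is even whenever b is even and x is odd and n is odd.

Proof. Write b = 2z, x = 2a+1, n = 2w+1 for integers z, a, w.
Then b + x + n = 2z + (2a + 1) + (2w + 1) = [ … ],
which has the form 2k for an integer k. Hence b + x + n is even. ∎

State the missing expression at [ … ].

Expanding: 2z + (2a + 1) + (2w + 1) = 2a + 2w + 2z + 2.
Every term is even; pulling out the factor of 2 gives 2(a + w + z + 1).

2(a + w + z + 1)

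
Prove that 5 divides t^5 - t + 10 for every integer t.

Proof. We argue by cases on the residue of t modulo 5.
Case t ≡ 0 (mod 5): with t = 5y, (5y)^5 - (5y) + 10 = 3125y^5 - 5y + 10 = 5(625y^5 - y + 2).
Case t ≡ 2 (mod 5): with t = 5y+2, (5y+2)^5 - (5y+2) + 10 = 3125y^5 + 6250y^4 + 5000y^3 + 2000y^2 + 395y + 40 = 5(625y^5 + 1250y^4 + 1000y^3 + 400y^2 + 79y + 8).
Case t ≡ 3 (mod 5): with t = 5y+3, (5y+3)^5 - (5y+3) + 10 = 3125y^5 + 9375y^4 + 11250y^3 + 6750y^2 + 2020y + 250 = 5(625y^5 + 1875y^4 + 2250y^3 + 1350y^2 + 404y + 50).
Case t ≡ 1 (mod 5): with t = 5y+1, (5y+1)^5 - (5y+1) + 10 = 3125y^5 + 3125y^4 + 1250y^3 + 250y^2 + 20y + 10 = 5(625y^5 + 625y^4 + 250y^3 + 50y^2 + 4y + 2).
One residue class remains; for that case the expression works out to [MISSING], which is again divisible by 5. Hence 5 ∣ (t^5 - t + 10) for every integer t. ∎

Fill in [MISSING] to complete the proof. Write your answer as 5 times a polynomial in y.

The residues treated are {0, 2, 3, 1}, so the missing case is t ≡ 4 (mod 5); write t = 5y+4.
Then (5y+4)^5 - (5y+4) + 10 = 3125y^5 + 12500y^4 + 20000y^3 + 16000y^2 + 6395y + 1030 = 5(625y^5 + 2500y^4 + 4000y^3 + 3200y^2 + 1279y + 206).

5(625y^5 + 2500y^4 + 4000y^3 + 3200y^2 + 1279y + 206)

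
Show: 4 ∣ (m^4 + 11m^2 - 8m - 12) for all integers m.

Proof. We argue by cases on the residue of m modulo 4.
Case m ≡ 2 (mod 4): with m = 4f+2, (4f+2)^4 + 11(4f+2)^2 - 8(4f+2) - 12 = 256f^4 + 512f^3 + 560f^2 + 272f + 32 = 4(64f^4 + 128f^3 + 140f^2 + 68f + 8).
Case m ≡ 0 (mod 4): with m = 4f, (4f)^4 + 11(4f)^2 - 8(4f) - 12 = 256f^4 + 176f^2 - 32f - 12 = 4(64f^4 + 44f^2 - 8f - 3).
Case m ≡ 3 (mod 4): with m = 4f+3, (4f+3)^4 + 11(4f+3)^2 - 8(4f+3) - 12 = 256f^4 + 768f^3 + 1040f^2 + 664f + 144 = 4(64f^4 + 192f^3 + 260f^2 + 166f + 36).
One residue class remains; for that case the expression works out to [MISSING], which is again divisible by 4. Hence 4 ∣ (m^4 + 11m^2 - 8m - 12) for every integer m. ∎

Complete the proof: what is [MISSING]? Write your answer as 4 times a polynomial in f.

Only m ≡ 1 (mod 4) is unaccounted for. Put m = 4f+1:
(4f+1)^4 + 11(4f+1)^2 - 8(4f+1) - 12 expands to 256f^4 + 256f^3 + 272f^2 + 72f - 8,
and factoring out 4 leaves 4(64f^4 + 64f^3 + 68f^2 + 18f - 2).

4(64f^4 + 64f^3 + 68f^2 + 18f - 2)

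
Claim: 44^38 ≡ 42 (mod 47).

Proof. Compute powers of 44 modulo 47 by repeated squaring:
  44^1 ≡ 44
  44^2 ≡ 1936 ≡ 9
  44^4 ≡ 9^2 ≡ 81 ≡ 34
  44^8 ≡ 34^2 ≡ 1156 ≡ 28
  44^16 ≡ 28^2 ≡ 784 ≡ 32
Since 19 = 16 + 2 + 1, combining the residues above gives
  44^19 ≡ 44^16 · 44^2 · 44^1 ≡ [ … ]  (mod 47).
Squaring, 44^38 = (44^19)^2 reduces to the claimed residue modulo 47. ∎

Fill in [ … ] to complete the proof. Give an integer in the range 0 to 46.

29

Multiply the listed residues: 32 · 9 · 44 = 288 → 12672.
Reducing modulo 47: 12672 = 269·47 + 29, so 44^19 ≡ 29.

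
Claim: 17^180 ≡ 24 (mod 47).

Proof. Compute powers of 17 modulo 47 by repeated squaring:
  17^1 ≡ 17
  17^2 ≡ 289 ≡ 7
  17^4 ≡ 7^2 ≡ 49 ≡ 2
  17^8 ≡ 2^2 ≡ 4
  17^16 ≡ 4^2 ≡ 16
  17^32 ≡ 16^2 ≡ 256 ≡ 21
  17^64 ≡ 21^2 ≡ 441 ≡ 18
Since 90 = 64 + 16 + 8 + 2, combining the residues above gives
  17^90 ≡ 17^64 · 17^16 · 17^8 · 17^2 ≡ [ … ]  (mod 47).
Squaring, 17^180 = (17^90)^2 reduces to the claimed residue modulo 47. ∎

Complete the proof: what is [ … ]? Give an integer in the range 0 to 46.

27

Multiply the listed residues: 18 · 16 · 4 · 7 = 288 → 1152 → 8064.
Reducing modulo 47: 8064 = 171·47 + 27, so 17^90 ≡ 27.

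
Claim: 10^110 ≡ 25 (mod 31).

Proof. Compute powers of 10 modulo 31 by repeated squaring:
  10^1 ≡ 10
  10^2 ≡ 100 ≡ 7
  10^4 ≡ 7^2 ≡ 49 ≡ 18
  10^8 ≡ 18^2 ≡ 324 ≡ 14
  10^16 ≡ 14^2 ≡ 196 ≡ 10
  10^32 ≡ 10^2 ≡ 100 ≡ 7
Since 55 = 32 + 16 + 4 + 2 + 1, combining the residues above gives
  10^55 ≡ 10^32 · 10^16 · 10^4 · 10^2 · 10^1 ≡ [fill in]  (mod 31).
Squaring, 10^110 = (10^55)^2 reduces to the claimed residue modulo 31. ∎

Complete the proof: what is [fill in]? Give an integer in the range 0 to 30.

10^32 · 10^16 · 10^4 · 10^2 · 10^1 ≡ 7 · 10 · 18 · 7 · 10 = 88200.
88200 mod 31 = 5, so 10^55 ≡ 5 (mod 31).

5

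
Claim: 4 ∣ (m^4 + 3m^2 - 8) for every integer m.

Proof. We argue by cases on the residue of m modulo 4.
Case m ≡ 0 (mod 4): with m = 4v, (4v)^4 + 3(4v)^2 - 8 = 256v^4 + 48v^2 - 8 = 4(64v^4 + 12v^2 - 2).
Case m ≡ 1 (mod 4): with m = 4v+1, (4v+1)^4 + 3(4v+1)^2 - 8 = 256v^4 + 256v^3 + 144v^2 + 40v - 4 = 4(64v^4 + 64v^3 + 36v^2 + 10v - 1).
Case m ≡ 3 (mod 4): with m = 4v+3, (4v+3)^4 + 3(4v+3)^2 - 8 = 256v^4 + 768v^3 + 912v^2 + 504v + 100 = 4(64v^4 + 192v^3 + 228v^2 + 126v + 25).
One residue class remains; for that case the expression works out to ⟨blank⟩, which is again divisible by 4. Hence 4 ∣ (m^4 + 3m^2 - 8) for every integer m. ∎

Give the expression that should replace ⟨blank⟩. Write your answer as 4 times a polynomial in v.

4(64v^4 + 128v^3 + 108v^2 + 44v + 5)

The residues treated are {0, 1, 3}, so the missing case is m ≡ 2 (mod 4); write m = 4v+2.
Then (4v+2)^4 + 3(4v+2)^2 - 8 = 256v^4 + 512v^3 + 432v^2 + 176v + 20 = 4(64v^4 + 128v^3 + 108v^2 + 44v + 5).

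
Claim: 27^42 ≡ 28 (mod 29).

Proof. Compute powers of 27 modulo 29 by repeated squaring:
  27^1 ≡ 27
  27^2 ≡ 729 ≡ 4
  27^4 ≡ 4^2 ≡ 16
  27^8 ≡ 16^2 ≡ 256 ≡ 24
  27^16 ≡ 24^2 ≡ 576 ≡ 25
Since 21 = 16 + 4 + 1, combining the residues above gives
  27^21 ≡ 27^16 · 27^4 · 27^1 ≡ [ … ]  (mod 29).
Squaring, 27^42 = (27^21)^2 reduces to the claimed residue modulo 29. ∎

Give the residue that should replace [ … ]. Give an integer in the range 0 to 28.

12

27^16 · 27^4 · 27^1 ≡ 25 · 16 · 27 = 10800.
10800 mod 29 = 12, so 27^21 ≡ 12 (mod 29).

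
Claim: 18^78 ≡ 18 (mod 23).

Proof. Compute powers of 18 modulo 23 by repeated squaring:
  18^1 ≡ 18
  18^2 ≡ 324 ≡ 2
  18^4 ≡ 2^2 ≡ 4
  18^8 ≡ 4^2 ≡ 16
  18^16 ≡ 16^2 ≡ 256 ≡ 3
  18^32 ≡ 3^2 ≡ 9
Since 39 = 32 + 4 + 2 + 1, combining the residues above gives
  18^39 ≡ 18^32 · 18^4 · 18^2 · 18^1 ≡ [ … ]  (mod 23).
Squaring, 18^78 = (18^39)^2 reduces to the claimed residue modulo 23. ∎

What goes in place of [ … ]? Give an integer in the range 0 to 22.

18^32 · 18^4 · 18^2 · 18^1 ≡ 9 · 4 · 2 · 18 = 1296.
1296 mod 23 = 8, so 18^39 ≡ 8 (mod 23).

8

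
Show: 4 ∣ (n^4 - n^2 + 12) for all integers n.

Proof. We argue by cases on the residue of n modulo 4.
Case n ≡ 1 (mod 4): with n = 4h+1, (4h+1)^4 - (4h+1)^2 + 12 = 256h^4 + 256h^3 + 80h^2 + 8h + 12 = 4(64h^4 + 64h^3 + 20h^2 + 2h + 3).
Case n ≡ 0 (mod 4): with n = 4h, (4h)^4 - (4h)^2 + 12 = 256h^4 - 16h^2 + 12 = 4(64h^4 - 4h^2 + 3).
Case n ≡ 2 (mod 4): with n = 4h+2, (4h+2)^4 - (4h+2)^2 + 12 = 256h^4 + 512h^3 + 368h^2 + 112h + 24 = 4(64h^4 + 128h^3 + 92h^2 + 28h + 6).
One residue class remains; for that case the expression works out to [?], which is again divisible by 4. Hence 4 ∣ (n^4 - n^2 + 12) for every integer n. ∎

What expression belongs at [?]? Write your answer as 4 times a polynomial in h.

Only n ≡ 3 (mod 4) is unaccounted for. Put n = 4h+3:
(4h+3)^4 - (4h+3)^2 + 12 expands to 256h^4 + 768h^3 + 848h^2 + 408h + 84,
and factoring out 4 leaves 4(64h^4 + 192h^3 + 212h^2 + 102h + 21).

4(64h^4 + 192h^3 + 212h^2 + 102h + 21)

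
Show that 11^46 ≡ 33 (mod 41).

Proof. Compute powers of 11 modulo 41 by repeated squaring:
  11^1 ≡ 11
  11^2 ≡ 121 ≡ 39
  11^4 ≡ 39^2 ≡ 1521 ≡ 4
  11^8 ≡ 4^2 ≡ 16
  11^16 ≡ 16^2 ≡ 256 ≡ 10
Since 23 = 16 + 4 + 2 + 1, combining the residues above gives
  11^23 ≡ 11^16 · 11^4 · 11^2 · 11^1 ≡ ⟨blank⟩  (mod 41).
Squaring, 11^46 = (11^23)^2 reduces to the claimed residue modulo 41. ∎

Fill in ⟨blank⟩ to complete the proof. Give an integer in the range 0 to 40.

22

11^16 · 11^4 · 11^2 · 11^1 ≡ 10 · 4 · 39 · 11 = 17160.
17160 mod 41 = 22, so 11^23 ≡ 22 (mod 41).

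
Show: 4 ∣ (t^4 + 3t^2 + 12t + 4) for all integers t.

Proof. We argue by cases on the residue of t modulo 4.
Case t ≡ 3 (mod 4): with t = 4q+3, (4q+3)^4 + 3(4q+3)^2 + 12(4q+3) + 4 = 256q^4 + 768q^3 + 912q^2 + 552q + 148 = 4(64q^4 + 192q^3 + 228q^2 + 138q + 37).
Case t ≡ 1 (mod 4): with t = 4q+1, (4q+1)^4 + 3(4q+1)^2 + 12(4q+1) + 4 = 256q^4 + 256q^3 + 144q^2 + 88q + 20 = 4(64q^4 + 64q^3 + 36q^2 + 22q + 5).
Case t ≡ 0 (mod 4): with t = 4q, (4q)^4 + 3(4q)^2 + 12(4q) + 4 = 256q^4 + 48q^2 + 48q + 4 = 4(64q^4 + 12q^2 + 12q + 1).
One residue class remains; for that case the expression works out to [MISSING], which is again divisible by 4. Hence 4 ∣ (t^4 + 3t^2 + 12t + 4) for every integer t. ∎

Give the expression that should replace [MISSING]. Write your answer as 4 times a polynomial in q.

Only t ≡ 2 (mod 4) is unaccounted for. Put t = 4q+2:
(4q+2)^4 + 3(4q+2)^2 + 12(4q+2) + 4 expands to 256q^4 + 512q^3 + 432q^2 + 224q + 56,
and factoring out 4 leaves 4(64q^4 + 128q^3 + 108q^2 + 56q + 14).

4(64q^4 + 128q^3 + 108q^2 + 56q + 14)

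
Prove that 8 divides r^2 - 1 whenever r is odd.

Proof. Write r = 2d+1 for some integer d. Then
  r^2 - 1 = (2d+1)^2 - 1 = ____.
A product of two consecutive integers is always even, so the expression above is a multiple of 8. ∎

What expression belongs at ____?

(2d+1)^2 - 1 = 4d^2 + 4d + 1 - 1 = 4d^2 + 4d = 4d(d+1).
Since d and d+1 are consecutive, d(d+1) is even, and 4·(even) is a multiple of 8.

4d(d + 1)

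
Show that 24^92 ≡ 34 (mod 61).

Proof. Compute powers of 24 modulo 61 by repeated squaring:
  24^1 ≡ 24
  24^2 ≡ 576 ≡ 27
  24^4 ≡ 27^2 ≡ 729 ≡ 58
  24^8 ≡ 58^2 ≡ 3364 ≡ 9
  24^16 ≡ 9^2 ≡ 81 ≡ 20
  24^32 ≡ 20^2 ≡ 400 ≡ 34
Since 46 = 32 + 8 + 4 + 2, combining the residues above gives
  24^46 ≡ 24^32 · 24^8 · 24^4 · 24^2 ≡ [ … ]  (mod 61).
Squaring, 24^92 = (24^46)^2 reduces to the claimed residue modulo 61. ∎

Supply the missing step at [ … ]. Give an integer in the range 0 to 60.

24^32 · 24^8 · 24^4 · 24^2 ≡ 34 · 9 · 58 · 27 = 479196.
479196 mod 61 = 41, so 24^46 ≡ 41 (mod 61).

41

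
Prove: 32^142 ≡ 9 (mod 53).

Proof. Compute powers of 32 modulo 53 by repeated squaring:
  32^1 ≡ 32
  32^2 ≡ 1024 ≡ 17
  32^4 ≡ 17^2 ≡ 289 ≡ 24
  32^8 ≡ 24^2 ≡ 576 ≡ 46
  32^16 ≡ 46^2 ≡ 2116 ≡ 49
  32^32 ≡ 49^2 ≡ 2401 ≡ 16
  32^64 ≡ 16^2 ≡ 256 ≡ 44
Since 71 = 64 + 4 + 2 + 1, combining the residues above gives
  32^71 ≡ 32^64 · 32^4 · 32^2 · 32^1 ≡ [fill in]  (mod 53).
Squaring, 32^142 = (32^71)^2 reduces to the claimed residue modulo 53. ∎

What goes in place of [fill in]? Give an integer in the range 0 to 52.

50

32^64 · 32^4 · 32^2 · 32^1 ≡ 44 · 24 · 17 · 32 = 574464.
574464 mod 53 = 50, so 32^71 ≡ 50 (mod 53).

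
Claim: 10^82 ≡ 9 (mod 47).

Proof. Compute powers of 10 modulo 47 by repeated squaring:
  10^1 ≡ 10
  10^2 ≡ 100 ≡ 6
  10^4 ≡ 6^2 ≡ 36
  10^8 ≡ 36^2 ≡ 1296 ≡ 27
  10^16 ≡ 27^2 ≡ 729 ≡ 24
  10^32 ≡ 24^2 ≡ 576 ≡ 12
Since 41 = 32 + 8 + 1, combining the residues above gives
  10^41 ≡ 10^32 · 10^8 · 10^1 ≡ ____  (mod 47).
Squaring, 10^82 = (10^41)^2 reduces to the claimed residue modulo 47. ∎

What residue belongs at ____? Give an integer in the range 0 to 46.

44

10^32 · 10^8 · 10^1 ≡ 12 · 27 · 10 = 3240.
3240 mod 47 = 44, so 10^41 ≡ 44 (mod 47).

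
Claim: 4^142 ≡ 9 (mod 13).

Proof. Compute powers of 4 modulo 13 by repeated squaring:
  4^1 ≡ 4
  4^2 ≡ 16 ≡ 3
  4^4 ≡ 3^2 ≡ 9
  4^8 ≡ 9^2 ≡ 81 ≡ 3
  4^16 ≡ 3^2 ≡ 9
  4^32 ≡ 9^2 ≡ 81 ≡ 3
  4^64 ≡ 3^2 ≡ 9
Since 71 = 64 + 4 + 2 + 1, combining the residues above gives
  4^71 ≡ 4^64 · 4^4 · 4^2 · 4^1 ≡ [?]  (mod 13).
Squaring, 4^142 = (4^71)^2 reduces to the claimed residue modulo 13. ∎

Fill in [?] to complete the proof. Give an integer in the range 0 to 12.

10

Multiply the listed residues: 9 · 9 · 3 · 4 = 81 → 243 → 972.
Reducing modulo 13: 972 = 74·13 + 10, so 4^71 ≡ 10.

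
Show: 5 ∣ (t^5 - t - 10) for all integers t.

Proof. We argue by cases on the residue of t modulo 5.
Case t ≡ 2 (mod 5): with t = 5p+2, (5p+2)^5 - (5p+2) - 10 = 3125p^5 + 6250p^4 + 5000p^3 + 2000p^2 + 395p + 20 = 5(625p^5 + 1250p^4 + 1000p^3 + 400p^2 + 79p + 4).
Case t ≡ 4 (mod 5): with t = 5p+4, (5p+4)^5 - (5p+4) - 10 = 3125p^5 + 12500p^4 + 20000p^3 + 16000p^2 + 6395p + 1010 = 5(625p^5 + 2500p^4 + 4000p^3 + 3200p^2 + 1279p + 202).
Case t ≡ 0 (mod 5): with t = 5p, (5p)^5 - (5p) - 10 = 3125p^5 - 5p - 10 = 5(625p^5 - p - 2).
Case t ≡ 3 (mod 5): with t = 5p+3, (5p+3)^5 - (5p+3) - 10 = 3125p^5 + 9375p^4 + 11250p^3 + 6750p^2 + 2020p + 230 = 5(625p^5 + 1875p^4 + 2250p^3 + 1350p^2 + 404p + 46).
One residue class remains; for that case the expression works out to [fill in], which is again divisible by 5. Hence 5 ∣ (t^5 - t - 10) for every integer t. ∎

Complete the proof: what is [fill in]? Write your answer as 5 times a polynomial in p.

5(625p^5 + 625p^4 + 250p^3 + 50p^2 + 4p - 2)

Only t ≡ 1 (mod 5) is unaccounted for. Put t = 5p+1:
(5p+1)^5 - (5p+1) - 10 expands to 3125p^5 + 3125p^4 + 1250p^3 + 250p^2 + 20p - 10,
and factoring out 5 leaves 5(625p^5 + 625p^4 + 250p^3 + 50p^2 + 4p - 2).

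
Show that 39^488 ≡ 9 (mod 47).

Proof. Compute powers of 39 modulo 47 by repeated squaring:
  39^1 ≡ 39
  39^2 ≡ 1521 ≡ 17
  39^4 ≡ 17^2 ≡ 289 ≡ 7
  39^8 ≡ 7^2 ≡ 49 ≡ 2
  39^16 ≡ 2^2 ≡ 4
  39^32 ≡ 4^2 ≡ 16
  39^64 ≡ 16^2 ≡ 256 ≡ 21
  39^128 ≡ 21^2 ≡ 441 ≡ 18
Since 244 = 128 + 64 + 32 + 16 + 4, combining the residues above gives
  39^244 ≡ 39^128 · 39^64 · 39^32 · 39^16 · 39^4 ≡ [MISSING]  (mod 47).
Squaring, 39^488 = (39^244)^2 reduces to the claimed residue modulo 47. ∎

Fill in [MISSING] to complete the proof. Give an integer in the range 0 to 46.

3

39^128 · 39^64 · 39^32 · 39^16 · 39^4 ≡ 18 · 21 · 16 · 4 · 7 = 169344.
169344 mod 47 = 3, so 39^244 ≡ 3 (mod 47).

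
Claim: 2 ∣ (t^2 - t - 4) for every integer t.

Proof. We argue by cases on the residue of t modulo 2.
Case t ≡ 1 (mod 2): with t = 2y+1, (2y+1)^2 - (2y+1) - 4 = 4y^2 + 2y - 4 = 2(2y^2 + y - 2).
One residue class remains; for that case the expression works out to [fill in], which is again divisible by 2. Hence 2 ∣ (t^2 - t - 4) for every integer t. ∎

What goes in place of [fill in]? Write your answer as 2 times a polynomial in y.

Only t ≡ 0 (mod 2) is unaccounted for. Put t = 2y:
(2y)^2 - (2y) - 4 expands to 4y^2 - 2y - 4,
and factoring out 2 leaves 2(2y^2 - y - 2).

2(2y^2 - y - 2)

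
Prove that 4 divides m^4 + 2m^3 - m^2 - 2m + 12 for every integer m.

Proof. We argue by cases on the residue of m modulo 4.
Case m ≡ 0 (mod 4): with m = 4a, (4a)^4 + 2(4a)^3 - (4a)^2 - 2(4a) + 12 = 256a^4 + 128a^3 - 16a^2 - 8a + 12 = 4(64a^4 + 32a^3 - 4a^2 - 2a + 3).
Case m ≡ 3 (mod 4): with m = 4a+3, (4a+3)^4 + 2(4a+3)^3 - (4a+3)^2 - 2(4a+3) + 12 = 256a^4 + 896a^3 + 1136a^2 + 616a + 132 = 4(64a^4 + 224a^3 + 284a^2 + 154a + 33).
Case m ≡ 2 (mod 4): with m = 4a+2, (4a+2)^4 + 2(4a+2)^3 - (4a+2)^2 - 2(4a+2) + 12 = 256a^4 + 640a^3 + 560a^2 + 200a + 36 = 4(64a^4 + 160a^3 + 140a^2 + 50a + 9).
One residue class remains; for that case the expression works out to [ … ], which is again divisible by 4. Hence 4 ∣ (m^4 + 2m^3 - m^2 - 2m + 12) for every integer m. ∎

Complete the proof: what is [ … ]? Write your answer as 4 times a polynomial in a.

The residues treated are {0, 3, 2}, so the missing case is m ≡ 1 (mod 4); write m = 4a+1.
Then (4a+1)^4 + 2(4a+1)^3 - (4a+1)^2 - 2(4a+1) + 12 = 256a^4 + 384a^3 + 176a^2 + 24a + 12 = 4(64a^4 + 96a^3 + 44a^2 + 6a + 3).

4(64a^4 + 96a^3 + 44a^2 + 6a + 3)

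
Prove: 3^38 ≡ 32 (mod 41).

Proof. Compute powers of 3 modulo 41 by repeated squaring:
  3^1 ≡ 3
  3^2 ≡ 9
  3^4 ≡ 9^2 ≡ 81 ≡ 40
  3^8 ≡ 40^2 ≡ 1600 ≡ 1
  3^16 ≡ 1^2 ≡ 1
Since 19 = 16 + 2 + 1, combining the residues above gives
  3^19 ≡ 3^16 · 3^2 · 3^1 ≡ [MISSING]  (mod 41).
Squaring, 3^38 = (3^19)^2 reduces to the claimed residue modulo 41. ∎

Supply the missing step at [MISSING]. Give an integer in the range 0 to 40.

27

Multiply the listed residues: 1 · 9 · 3 = 9 → 27.
Reducing modulo 41: 27 = 0·41 + 27, so 3^19 ≡ 27.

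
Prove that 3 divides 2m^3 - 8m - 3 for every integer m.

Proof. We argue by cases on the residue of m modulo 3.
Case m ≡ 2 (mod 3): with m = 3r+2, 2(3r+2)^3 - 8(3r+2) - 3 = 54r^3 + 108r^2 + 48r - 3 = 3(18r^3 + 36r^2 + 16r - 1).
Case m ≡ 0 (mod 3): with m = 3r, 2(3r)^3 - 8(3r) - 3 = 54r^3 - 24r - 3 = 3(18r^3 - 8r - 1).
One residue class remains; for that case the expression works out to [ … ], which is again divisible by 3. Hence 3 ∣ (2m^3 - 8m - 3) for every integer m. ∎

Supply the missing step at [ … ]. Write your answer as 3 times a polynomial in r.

3(18r^3 + 18r^2 - 2r - 3)

The residues treated are {2, 0}, so the missing case is m ≡ 1 (mod 3); write m = 3r+1.
Then 2(3r+1)^3 - 8(3r+1) - 3 = 54r^3 + 54r^2 - 6r - 9 = 3(18r^3 + 18r^2 - 2r - 3).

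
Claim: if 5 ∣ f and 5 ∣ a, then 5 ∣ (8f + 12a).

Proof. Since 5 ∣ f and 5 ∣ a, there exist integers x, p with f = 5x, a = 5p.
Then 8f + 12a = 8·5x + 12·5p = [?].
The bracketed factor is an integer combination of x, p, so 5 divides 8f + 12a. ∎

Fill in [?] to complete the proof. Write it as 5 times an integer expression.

Pull the common 5 out of every term: 8·5x + 12·5p = 5(12p + 8x).
12p + 8x is an integer, which exhibits the divisibility.

5(12p + 8x)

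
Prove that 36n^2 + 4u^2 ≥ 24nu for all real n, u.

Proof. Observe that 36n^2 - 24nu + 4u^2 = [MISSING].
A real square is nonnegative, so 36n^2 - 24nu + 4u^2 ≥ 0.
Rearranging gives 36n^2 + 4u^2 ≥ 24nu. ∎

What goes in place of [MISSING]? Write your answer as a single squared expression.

36n^2 - 24nu + 4u^2 is a perfect-square trinomial: the outer terms are (6n)^2 and (2u)^2, and the cross term is -2·6n·2u.
So 36n^2 - 24nu + 4u^2 = (6n - 2u)^2 ≥ 0.

(6n - 2u)^2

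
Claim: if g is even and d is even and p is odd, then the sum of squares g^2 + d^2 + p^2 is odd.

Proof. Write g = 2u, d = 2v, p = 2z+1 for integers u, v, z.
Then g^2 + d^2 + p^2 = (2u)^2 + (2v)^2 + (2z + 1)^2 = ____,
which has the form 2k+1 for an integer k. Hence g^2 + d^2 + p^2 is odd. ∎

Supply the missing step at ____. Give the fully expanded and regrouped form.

(2u)^2 + (2v)^2 + (2z + 1)^2 = 4u^2 + 4v^2 + 4z^2 + 4z + 1
= 2(2u^2 + 2v^2 + 2z^2 + 2z) + 1.
Since 2u^2 + 2v^2 + 2z^2 + 2z is an integer, the sum of squares is of the form 2k+1 for an integer k.

2(2u^2 + 2v^2 + 2z^2 + 2z) + 1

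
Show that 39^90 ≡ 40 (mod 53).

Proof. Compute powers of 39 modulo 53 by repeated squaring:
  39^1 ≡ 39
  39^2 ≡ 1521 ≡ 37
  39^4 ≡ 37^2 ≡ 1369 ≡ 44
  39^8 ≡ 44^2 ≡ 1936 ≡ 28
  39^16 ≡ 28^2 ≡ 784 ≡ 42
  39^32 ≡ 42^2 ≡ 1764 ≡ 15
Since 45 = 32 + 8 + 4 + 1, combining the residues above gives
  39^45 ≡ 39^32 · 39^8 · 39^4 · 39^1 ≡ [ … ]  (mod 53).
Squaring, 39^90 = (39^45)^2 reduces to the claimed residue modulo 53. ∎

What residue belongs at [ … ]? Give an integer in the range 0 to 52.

Multiply the listed residues: 15 · 28 · 44 · 39 = 420 → 18480 → 720720.
Reducing modulo 53: 720720 = 13598·53 + 26, so 39^45 ≡ 26.

26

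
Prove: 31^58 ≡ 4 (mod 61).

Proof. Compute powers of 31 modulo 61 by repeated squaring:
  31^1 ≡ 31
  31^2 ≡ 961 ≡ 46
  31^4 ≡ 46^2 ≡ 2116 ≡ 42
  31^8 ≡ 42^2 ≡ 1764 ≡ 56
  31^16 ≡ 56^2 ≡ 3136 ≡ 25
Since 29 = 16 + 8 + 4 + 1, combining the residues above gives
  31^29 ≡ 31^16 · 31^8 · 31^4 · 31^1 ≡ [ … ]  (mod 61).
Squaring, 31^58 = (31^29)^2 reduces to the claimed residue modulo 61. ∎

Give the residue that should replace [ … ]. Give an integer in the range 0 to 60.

59

31^16 · 31^8 · 31^4 · 31^1 ≡ 25 · 56 · 42 · 31 = 1822800.
1822800 mod 61 = 59, so 31^29 ≡ 59 (mod 61).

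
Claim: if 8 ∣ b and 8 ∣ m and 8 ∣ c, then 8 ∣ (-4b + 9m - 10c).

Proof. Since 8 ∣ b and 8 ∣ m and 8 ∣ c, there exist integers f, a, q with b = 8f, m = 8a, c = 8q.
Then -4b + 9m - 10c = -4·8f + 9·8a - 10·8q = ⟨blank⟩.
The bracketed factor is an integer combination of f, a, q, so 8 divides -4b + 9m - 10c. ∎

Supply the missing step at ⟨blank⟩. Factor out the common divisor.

8(9a - 4f - 10q)

Pull the common 8 out of every term: -4·8f + 9·8a - 10·8q = 8(9a - 4f - 10q).
9a - 4f - 10q is an integer, which exhibits the divisibility.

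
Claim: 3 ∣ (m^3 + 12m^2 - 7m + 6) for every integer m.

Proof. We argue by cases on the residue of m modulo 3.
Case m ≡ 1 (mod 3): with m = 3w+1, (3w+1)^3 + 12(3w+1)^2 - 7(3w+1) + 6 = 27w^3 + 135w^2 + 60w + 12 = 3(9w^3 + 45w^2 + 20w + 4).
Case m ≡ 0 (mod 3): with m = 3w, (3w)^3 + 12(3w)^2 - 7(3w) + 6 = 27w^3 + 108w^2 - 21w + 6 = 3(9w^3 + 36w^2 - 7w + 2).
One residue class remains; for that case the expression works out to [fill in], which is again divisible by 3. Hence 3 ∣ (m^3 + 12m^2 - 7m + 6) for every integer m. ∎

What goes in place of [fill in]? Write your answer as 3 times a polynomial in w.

3(9w^3 + 54w^2 + 53w + 16)

The residues treated are {1, 0}, so the missing case is m ≡ 2 (mod 3); write m = 3w+2.
Then (3w+2)^3 + 12(3w+2)^2 - 7(3w+2) + 6 = 27w^3 + 162w^2 + 159w + 48 = 3(9w^3 + 54w^2 + 53w + 16).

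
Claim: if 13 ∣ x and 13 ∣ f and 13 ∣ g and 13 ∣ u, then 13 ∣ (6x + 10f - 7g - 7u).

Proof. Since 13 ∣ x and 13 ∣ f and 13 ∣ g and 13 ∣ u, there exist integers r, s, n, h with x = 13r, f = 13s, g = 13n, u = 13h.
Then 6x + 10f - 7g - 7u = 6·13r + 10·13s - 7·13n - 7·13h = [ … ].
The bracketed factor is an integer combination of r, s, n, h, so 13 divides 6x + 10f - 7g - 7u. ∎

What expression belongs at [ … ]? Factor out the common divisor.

Pull the common 13 out of every term: 6·13r + 10·13s - 7·13n - 7·13h = 13(-7h - 7n + 6r + 10s).
-7h - 7n + 6r + 10s is an integer, which exhibits the divisibility.

13(-7h - 7n + 6r + 10s)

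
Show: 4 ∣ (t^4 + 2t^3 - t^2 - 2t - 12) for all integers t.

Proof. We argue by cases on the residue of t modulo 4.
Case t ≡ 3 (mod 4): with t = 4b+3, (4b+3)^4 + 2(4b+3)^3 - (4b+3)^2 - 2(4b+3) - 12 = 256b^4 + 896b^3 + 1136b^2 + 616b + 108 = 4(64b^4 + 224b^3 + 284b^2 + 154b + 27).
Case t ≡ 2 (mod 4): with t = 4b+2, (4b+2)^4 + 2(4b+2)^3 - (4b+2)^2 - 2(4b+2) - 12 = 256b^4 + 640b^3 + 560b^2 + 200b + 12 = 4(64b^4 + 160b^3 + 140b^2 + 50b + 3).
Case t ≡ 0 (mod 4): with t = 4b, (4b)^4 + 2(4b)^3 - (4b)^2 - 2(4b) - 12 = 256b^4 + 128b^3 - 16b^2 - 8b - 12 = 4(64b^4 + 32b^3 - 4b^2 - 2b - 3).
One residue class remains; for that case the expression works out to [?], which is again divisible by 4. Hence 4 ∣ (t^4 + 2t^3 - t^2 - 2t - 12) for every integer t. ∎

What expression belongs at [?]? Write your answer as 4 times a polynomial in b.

4(64b^4 + 96b^3 + 44b^2 + 6b - 3)

Only t ≡ 1 (mod 4) is unaccounted for. Put t = 4b+1:
(4b+1)^4 + 2(4b+1)^3 - (4b+1)^2 - 2(4b+1) - 12 expands to 256b^4 + 384b^3 + 176b^2 + 24b - 12,
and factoring out 4 leaves 4(64b^4 + 96b^3 + 44b^2 + 6b - 3).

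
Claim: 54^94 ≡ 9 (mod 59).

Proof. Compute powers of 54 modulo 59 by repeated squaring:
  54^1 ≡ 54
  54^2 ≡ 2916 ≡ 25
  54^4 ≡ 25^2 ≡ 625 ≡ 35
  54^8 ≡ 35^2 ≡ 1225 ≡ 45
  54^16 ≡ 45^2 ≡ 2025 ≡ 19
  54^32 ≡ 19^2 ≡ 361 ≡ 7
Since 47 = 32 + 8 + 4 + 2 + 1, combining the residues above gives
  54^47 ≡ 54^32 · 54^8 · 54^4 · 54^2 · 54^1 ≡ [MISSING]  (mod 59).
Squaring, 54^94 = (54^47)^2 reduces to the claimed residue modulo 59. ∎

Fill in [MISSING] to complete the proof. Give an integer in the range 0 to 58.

56

Multiply the listed residues: 7 · 45 · 35 · 25 · 54 = 315 → 11025 → 275625 → 14883750.
Reducing modulo 59: 14883750 = 252266·59 + 56, so 54^47 ≡ 56.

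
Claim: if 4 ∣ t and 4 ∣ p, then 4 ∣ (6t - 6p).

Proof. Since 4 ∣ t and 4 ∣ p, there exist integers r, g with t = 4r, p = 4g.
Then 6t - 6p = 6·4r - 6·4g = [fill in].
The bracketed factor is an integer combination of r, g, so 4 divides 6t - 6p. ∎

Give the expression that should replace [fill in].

4(-6g + 6r)

Each term has a factor of 4: 6·4r - 6·4g = 4·(-6g + 6r).
Since -6g + 6r is an integer, 4 ∣ (6t - 6p).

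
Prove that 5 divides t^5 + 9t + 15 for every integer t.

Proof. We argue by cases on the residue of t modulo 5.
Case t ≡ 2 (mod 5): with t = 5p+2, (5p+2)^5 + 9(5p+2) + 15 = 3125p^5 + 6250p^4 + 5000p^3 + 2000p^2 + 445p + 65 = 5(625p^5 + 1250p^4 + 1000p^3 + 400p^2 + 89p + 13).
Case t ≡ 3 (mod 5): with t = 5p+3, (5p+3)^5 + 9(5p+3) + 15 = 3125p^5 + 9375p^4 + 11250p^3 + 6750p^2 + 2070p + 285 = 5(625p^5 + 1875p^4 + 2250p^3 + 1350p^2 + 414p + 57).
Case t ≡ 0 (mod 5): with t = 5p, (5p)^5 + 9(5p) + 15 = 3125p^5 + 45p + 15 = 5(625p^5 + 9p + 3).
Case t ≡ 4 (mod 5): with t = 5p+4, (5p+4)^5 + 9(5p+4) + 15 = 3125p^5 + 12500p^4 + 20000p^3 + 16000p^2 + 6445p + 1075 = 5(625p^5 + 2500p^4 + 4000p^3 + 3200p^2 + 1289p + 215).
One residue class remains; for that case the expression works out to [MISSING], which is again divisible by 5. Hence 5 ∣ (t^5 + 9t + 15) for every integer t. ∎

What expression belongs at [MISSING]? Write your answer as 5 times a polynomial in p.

5(625p^5 + 625p^4 + 250p^3 + 50p^2 + 14p + 5)

Only t ≡ 1 (mod 5) is unaccounted for. Put t = 5p+1:
(5p+1)^5 + 9(5p+1) + 15 expands to 3125p^5 + 3125p^4 + 1250p^3 + 250p^2 + 70p + 25,
and factoring out 5 leaves 5(625p^5 + 625p^4 + 250p^3 + 50p^2 + 14p + 5).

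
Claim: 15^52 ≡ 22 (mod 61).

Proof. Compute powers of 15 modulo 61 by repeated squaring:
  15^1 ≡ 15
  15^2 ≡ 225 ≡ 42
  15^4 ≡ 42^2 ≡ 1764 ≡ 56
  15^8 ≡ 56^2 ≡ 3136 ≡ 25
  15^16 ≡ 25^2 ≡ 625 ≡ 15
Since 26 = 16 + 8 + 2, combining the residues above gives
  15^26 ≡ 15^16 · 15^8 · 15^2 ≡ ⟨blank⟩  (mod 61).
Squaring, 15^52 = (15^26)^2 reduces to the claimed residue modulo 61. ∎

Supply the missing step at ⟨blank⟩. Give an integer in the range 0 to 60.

15^16 · 15^8 · 15^2 ≡ 15 · 25 · 42 = 15750.
15750 mod 61 = 12, so 15^26 ≡ 12 (mod 61).

12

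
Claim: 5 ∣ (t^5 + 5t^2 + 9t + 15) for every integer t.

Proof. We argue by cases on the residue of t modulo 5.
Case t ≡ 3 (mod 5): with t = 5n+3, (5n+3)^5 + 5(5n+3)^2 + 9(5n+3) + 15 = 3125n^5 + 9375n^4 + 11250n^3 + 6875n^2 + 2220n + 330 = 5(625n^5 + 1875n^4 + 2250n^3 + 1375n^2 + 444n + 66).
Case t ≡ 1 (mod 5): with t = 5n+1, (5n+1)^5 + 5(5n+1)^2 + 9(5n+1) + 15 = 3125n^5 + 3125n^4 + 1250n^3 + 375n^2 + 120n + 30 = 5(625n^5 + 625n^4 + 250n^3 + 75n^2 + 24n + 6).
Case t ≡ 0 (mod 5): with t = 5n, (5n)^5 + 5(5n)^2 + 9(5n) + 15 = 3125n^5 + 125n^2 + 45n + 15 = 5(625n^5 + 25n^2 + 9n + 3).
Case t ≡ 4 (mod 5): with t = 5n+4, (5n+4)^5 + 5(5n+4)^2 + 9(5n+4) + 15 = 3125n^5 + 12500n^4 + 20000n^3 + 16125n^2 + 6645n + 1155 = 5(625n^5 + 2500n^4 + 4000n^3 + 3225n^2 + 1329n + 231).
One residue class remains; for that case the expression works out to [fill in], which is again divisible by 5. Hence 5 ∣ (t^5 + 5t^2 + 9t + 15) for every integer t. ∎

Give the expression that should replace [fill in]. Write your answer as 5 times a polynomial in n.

5(625n^5 + 1250n^4 + 1000n^3 + 425n^2 + 109n + 17)

The residues treated are {3, 1, 0, 4}, so the missing case is t ≡ 2 (mod 5); write t = 5n+2.
Then (5n+2)^5 + 5(5n+2)^2 + 9(5n+2) + 15 = 3125n^5 + 6250n^4 + 5000n^3 + 2125n^2 + 545n + 85 = 5(625n^5 + 1250n^4 + 1000n^3 + 425n^2 + 109n + 17).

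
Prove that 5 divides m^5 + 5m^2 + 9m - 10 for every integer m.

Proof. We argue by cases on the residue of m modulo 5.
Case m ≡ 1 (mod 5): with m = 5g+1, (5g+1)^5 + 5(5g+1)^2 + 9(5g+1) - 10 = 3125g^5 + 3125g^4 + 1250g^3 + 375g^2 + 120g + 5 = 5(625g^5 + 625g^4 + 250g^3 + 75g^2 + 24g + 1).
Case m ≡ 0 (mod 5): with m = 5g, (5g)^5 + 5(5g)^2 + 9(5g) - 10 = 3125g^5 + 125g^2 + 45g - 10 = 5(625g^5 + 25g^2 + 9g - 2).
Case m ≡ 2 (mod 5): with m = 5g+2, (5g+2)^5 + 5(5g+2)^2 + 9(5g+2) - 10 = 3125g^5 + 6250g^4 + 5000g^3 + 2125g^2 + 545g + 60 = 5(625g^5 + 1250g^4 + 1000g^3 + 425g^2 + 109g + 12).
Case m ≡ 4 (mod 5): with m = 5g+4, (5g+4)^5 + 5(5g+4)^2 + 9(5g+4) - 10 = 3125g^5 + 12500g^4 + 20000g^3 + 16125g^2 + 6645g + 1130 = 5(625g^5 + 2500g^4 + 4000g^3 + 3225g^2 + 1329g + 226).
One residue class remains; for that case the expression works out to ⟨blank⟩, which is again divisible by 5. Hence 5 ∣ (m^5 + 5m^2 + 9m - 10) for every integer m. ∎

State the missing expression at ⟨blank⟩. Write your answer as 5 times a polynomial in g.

The residues treated are {1, 0, 2, 4}, so the missing case is m ≡ 3 (mod 5); write m = 5g+3.
Then (5g+3)^5 + 5(5g+3)^2 + 9(5g+3) - 10 = 3125g^5 + 9375g^4 + 11250g^3 + 6875g^2 + 2220g + 305 = 5(625g^5 + 1875g^4 + 2250g^3 + 1375g^2 + 444g + 61).

5(625g^5 + 1875g^4 + 2250g^3 + 1375g^2 + 444g + 61)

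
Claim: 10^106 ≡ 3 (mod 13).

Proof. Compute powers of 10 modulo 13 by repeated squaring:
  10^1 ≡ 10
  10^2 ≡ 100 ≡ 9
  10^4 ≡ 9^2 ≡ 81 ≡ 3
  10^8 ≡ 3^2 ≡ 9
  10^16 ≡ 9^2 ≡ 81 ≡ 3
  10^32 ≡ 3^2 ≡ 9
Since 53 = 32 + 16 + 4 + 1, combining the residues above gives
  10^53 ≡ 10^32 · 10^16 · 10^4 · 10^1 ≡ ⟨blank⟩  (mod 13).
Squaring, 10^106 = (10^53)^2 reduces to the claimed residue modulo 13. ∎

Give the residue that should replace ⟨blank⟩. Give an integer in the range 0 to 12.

4

Multiply the listed residues: 9 · 3 · 3 · 10 = 27 → 81 → 810.
Reducing modulo 13: 810 = 62·13 + 4, so 10^53 ≡ 4.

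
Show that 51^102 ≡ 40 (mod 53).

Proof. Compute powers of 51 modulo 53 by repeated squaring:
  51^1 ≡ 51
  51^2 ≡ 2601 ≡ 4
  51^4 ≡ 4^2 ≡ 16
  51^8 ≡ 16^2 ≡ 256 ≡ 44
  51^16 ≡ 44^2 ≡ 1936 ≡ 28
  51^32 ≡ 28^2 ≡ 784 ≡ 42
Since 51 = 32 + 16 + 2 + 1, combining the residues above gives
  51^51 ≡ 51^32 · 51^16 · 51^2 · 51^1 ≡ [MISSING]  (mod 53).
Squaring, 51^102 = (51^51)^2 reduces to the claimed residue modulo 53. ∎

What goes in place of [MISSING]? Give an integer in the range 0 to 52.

Multiply the listed residues: 42 · 28 · 4 · 51 = 1176 → 4704 → 239904.
Reducing modulo 53: 239904 = 4526·53 + 26, so 51^51 ≡ 26.

26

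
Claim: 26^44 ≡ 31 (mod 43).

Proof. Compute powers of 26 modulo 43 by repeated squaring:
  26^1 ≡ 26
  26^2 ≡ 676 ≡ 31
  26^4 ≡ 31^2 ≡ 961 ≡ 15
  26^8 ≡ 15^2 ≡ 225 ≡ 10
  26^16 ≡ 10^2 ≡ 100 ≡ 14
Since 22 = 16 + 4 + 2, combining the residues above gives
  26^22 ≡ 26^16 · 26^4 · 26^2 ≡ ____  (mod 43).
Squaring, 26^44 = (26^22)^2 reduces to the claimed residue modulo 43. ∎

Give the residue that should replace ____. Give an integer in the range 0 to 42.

26^16 · 26^4 · 26^2 ≡ 14 · 15 · 31 = 6510.
6510 mod 43 = 17, so 26^22 ≡ 17 (mod 43).

17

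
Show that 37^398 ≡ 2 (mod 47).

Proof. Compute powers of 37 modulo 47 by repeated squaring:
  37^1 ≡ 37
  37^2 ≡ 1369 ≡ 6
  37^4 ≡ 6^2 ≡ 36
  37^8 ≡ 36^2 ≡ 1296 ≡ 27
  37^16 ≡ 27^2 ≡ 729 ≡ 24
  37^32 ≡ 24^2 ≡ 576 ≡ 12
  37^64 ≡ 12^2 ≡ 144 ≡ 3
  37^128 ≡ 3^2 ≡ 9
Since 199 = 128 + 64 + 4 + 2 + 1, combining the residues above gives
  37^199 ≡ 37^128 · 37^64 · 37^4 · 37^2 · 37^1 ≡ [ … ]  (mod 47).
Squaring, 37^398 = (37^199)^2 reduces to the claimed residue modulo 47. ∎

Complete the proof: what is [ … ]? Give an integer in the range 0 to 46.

7

Multiply the listed residues: 9 · 3 · 36 · 6 · 37 = 27 → 972 → 5832 → 215784.
Reducing modulo 47: 215784 = 4591·47 + 7, so 37^199 ≡ 7.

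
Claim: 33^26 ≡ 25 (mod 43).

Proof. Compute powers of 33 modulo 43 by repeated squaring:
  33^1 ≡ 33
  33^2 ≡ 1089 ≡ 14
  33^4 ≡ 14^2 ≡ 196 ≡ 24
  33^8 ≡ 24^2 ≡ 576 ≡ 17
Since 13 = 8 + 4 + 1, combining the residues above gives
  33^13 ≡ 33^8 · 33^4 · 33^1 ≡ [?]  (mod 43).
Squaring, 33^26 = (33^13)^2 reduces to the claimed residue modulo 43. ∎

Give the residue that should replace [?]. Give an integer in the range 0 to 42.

33^8 · 33^4 · 33^1 ≡ 17 · 24 · 33 = 13464.
13464 mod 43 = 5, so 33^13 ≡ 5 (mod 43).

5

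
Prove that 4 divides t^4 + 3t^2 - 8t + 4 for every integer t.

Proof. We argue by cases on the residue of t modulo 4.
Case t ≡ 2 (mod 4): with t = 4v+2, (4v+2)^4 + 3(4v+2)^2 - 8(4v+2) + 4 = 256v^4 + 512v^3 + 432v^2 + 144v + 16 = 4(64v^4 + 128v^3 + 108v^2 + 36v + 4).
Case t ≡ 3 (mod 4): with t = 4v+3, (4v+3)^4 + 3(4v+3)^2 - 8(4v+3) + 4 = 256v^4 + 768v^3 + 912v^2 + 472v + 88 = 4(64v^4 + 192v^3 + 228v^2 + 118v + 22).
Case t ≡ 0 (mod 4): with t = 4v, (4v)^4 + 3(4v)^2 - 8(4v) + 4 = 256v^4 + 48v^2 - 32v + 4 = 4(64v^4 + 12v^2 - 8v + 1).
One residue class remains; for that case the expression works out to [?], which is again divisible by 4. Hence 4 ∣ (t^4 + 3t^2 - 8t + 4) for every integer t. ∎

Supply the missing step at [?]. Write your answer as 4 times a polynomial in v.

Only t ≡ 1 (mod 4) is unaccounted for. Put t = 4v+1:
(4v+1)^4 + 3(4v+1)^2 - 8(4v+1) + 4 expands to 256v^4 + 256v^3 + 144v^2 + 8v,
and factoring out 4 leaves 4(64v^4 + 64v^3 + 36v^2 + 2v).

4(64v^4 + 64v^3 + 36v^2 + 2v)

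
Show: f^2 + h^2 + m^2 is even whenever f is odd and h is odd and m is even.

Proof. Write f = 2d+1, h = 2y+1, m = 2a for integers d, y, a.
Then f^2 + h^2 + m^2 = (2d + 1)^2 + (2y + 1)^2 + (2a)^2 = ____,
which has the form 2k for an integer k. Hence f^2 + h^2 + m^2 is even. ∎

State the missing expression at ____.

2(2a^2 + 2d^2 + 2d + 2y^2 + 2y + 1)

(2d + 1)^2 + (2y + 1)^2 + (2a)^2 = 4a^2 + 4d^2 + 4d + 4y^2 + 4y + 2
= 2(2a^2 + 2d^2 + 2d + 2y^2 + 2y + 1).
Since 2a^2 + 2d^2 + 2d + 2y^2 + 2y + 1 is an integer, the sum of squares is of the form 2k for an integer k.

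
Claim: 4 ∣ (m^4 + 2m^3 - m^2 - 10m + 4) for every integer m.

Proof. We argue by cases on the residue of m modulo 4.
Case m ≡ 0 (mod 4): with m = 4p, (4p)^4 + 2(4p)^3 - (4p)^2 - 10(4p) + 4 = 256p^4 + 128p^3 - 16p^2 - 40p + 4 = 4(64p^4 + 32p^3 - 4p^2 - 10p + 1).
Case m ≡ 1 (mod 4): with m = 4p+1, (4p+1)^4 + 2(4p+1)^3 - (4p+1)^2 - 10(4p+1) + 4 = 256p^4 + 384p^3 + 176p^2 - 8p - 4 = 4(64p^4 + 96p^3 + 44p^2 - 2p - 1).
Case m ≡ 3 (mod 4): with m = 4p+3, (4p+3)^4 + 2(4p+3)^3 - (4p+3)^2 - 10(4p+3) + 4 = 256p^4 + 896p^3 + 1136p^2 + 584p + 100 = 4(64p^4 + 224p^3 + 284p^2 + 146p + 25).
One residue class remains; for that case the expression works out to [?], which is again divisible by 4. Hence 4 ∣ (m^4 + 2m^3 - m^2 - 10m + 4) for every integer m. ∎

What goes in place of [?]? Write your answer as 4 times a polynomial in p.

4(64p^4 + 160p^3 + 140p^2 + 42p + 3)

Only m ≡ 2 (mod 4) is unaccounted for. Put m = 4p+2:
(4p+2)^4 + 2(4p+2)^3 - (4p+2)^2 - 10(4p+2) + 4 expands to 256p^4 + 640p^3 + 560p^2 + 168p + 12,
and factoring out 4 leaves 4(64p^4 + 160p^3 + 140p^2 + 42p + 3).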